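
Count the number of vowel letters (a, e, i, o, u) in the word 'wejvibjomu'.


Scanning each character of 'wejvibjomu':
  Position 1: 'w' -> consonant (running count: 0)
  Position 2: 'e' -> vowel (running count: 1)
  Position 3: 'j' -> consonant (running count: 1)
  Position 4: 'v' -> consonant (running count: 1)
  Position 5: 'i' -> vowel (running count: 2)
  Position 6: 'b' -> consonant (running count: 2)
  Position 7: 'j' -> consonant (running count: 2)
  Position 8: 'o' -> vowel (running count: 3)
  Position 9: 'm' -> consonant (running count: 3)
  Position 10: 'u' -> vowel (running count: 4)
Total vowels: 4

4


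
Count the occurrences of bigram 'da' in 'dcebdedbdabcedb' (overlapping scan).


Scanning 'dcebdedbdabcedb' for bigram 'da':
  Position 0: 'dc' -> no
  Position 1: 'ce' -> no
  Position 2: 'eb' -> no
  Position 3: 'bd' -> no
  Position 4: 'de' -> no
  Position 5: 'ed' -> no
  Position 6: 'db' -> no
  Position 7: 'bd' -> no
  Position 8: 'da' -> MATCH
  Position 9: 'ab' -> no
  Position 10: 'bc' -> no
  Position 11: 'ce' -> no
  Position 12: 'ed' -> no
  Position 13: 'db' -> no
Total matches: 1

1


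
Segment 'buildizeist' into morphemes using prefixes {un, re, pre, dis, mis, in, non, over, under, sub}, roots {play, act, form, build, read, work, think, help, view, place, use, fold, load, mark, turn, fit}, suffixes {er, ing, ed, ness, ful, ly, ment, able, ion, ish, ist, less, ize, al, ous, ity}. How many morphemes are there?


Segmenting 'buildizeist' against the inventory:
  'build' -> root (morpheme 1)
  'ize' -> suffix (morpheme 2)
  'ist' -> suffix (morpheme 3)
Total morphemes: 3

3


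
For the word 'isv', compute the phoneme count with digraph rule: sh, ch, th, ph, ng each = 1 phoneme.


Parsing 'isv' greedily, digraphs first:
  'i' -> vowel phoneme (phonemes so far: 1)
  's' -> consonant phoneme (phonemes so far: 2)
  'v' -> consonant phoneme (phonemes so far: 3)
Total phonemes: 3

3


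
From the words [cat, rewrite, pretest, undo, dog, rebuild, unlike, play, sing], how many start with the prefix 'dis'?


Checking each word for prefix 'dis':
  'cat' -> no (count: 0)
  'rewrite' -> no (count: 0)
  'pretest' -> no (count: 0)
  'undo' -> no (count: 0)
  'dog' -> no (count: 0)
  'rebuild' -> no (count: 0)
  'unlike' -> no (count: 0)
  'play' -> no (count: 0)
  'sing' -> no (count: 0)
Total with prefix 'dis': 0

0


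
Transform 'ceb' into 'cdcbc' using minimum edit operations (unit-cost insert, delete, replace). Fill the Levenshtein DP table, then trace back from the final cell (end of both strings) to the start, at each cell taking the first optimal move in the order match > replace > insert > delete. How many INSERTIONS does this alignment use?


Edit distance = 3. Backtracking from cell (3, 5) with preference match > replace > insert > delete,
then listing the resulting alignment 'ceb' -> 'cdcbc' left to right:
  Step 1: keep 'c'
  Step 2: insert 'd' [insertion #1]
  Step 3: replace e->c
  Step 4: keep 'b'
  Step 5: insert 'c' [insertion #2]
Total insertions: 2

2


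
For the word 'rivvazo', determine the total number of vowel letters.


Scanning each character of 'rivvazo':
  Position 1: 'r' -> consonant (running count: 0)
  Position 2: 'i' -> vowel (running count: 1)
  Position 3: 'v' -> consonant (running count: 1)
  Position 4: 'v' -> consonant (running count: 1)
  Position 5: 'a' -> vowel (running count: 2)
  Position 6: 'z' -> consonant (running count: 2)
  Position 7: 'o' -> vowel (running count: 3)
Total vowels: 3

3


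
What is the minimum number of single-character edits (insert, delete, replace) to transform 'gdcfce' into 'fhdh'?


Building DP table for s1='gdcfce' (len 6) and s2='fhdh' (len 4):
       f  h  d  h
    0  1  2  3  4
  g 1  1  2  3  4
  d 2  2  2  2  3
  c 3  3  3  3  3
  f 4  3  4  4  4
  c 5  4  4  5  5
  e 6  5  5  5  6
Edit distance = dp[6][4] = 6

6


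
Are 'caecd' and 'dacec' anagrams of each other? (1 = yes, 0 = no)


Sort characters of 'caecd': 'accde'
Sort characters of 'dacec': 'accde'
Sorted forms match -> they ARE anagrams
Result: 1

1


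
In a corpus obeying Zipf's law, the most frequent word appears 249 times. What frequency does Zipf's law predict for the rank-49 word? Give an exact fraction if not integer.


Zipf's law: freq(rank) = f1 / rank
f1 = 249, rank = 49
freq = 249 / 49
GCD(249, 49) = 1
Simplified: 249/49

249/49


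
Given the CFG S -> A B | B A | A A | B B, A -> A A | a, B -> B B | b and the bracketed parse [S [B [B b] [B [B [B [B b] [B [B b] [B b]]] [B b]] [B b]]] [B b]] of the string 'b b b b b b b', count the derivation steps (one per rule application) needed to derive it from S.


Every bracketed nonterminal node [X ...] in the tree is produced by exactly one rule application.
Reading the tree off as a leftmost derivation:
  Step 1: S  =>  B B   (applied S -> B B)
  Step 2: B B  =>  B B B   (applied B -> B B)
  Step 3: B B B  =>  b B B   (applied B -> b)
  Step 4: b B B  =>  b B B B   (applied B -> B B)
  Step 5: b B B B  =>  b B B B B   (applied B -> B B)
  Step 6: b B B B B  =>  b B B B B B   (applied B -> B B)
  Step 7: b B B B B B  =>  b b B B B B   (applied B -> b)
  Step 8: b b B B B B  =>  b b B B B B B   (applied B -> B B)
  Step 9: b b B B B B B  =>  b b b B B B B   (applied B -> b)
  Step 10: b b b B B B B  =>  b b b b B B B   (applied B -> b)
  Step 11: b b b b B B B  =>  b b b b b B B   (applied B -> b)
  Step 12: b b b b b B B  =>  b b b b b b B   (applied B -> b)
  Step 13: b b b b b b B  =>  b b b b b b b   (applied B -> b)
Final yield: b b b b b b b
Total rewrite steps: 13

13


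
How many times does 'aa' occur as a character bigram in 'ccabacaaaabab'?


Scanning 'ccabacaaaabab' for bigram 'aa':
  Position 0: 'cc' -> no
  Position 1: 'ca' -> no
  Position 2: 'ab' -> no
  Position 3: 'ba' -> no
  Position 4: 'ac' -> no
  Position 5: 'ca' -> no
  Position 6: 'aa' -> MATCH
  Position 7: 'aa' -> MATCH
  Position 8: 'aa' -> MATCH
  Position 9: 'ab' -> no
  Position 10: 'ba' -> no
  Position 11: 'ab' -> no
Total matches: 3

3


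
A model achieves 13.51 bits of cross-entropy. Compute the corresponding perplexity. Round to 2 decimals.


Perplexity formula: PP = 2^H
H = 13.51
PP = 2^13.51
Decompose: 2^13.51 = 2^13 * 2^0.51
2^13 = 8192, 2^0.51 ~ 1.4240502
PP ~ 8192 * 1.4240502 = 11665.8192384
Rounded to 2 decimals: 11665.82

11665.82


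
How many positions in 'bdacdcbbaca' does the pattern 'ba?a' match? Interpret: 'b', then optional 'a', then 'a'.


Pattern: ba?a means 'b', then optional 'a', then 'a'.
Scanning 'bdacdcbbaca' position-by-position:
  Pos 0: window 'bda' -> no
  Pos 1: window 'dac' -> no
  Pos 2: window 'acd' -> no
  Pos 3: window 'cdc' -> no
  Pos 4: window 'dcb' -> no
  Pos 5: window 'cbb' -> no
  Pos 6: window 'bba' -> no
  Pos 7: window 'bac' -> MATCH
  Pos 8: window 'aca' -> no
  Pos 9: window 'ca' -> no
  Pos 10: window 'a' -> no
Total matches: 1

1


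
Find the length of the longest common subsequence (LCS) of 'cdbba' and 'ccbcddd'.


DP table for LCS of 'cdbba' and 'ccbcddd':
       c  c  b  c  d  d  d
    0  0  0  0  0  0  0  0
  c 0  1  1  1  1  1  1  1
  d 0  1  1  1  1  2  2  2
  b 0  1  1  2  2  2  2  2
  b 0  1  1  2  2  2  2  2
  a 0  1  1  2  2  2  2  2
LCS: 'cd'
LCS length = 2

2


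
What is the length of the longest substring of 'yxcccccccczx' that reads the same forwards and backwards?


Scanning 'yxcccccccczx' for palindromic substrings.
Substring at positions 2-9: 'cccccccc'.
Check: reverse('cccccccc') = 'cccccccc' -> palindrome confirmed.
Neighbouring characters ('x' / 'z') break symmetry, so it cannot extend further.
No longer palindromic substring exists; longest length = 8

8


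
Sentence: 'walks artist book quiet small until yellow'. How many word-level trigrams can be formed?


Word trigrams from [7] words:
  Trigram 1: (walks artist book)
  Trigram 2: (artist book quiet)
  Trigram 3: (book quiet small)
  Trigram 4: (quiet small until)
  Trigram 5: (small until yellow)
Total word trigrams: 7 - 2 = 5

5


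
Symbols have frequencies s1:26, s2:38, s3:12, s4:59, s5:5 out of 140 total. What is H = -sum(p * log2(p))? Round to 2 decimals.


Computing entropy H = -sum(p_i * log2(p_i)):
  s1: p = 26/140 = 0.1857, -p*log2(p) = 0.4511
  s2: p = 38/140 = 0.2714, -p*log2(p) = 0.5107
  s3: p = 12/140 = 0.0857, -p*log2(p) = 0.3038
  s4: p = 59/140 = 0.4214, -p*log2(p) = 0.5254
  s5: p = 5/140 = 0.0357, -p*log2(p) = 0.1717
H = sum of terms = 1.9627
Rounded to 2 decimals: 1.96

1.96


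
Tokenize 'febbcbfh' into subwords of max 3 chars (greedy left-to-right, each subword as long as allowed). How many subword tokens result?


'febbcbfh' has 8 characters.
Chunking with max size 3:
  Chunk 1: 'feb' (positions 0-2)
  Chunk 2: 'bcb' (positions 3-5)
  Chunk 3: 'fh' (positions 6-7)
Total chunks: ceil(8 / 3) = 3

3


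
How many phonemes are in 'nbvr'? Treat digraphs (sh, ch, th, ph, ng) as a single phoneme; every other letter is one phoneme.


Parsing 'nbvr' greedily, digraphs first:
  'n' -> consonant phoneme (phonemes so far: 1)
  'b' -> consonant phoneme (phonemes so far: 2)
  'v' -> consonant phoneme (phonemes so far: 3)
  'r' -> consonant phoneme (phonemes so far: 4)
Total phonemes: 4

4


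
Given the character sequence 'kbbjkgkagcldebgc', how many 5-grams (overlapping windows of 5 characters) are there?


String 'kbbjkgkagcldebgc' has length L = 16.
Number of overlapping n-grams = L - n + 1
Substituting: 16 - 5 + 1 = 12

12


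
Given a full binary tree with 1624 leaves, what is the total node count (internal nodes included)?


Leaf nodes (terminals): 1624
Internal nodes = n - 1 = 1624 - 1 = 1623
Total = leaves + internal = 1624 + 1623 = 3247

3247


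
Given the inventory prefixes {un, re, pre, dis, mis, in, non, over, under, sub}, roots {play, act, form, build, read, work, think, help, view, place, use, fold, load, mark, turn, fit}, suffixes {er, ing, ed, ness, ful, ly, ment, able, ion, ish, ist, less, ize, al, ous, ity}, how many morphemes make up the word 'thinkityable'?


Segmenting 'thinkityable' against the inventory:
  'think' -> root (morpheme 1)
  'ity' -> suffix (morpheme 2)
  'able' -> suffix (morpheme 3)
Total morphemes: 3

3


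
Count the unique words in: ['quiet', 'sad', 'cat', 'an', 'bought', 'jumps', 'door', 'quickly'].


Listing all tokens and tracking unique types:
  Token 1: 'quiet' -> NEW (unique so far: 1)
  Token 2: 'sad' -> NEW (unique so far: 2)
  Token 3: 'cat' -> NEW (unique so far: 3)
  Token 4: 'an' -> NEW (unique so far: 4)
  Token 5: 'bought' -> NEW (unique so far: 5)
  Token 6: 'jumps' -> NEW (unique so far: 6)
  Token 7: 'door' -> NEW (unique so far: 7)
  Token 8: 'quickly' -> NEW (unique so far: 8)
Unique types: ('an', 'bought', 'cat', 'door', 'jumps', 'quickly', 'quiet', 'sad')
Vocabulary size: 8

8


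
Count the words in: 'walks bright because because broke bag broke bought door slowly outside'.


Counting words by splitting on spaces:
  Word 1: 'walks'
  Word 2: 'bright'
  Word 3: 'because'
  Word 4: 'because'
  Word 5: 'broke'
  Word 6: 'bag'
  Word 7: 'broke'
  Word 8: 'bought'
  Word 9: 'door'
  Word 10: 'slowly'
  Word 11: 'outside'
Total words: 11

11


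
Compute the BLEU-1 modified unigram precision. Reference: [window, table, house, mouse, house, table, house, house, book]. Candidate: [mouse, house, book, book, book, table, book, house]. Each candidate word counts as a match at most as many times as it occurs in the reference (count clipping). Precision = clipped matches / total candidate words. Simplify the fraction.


Reference word counts: {'book': 1, 'house': 4, 'mouse': 1, 'table': 2, 'window': 1}
Checking each candidate word (with clipping):
  'mouse' -> in reference (ref count 1, used 1/1) -> match (matches: 1)
  'house' -> in reference (ref count 4, used 1/4) -> match (matches: 2)
  'book' -> in reference (ref count 1, used 1/1) -> match (matches: 3)
  'book' -> ref count 1 already used up (1/1) -> clipped, no match (matches: 3)
  'book' -> ref count 1 already used up (1/1) -> clipped, no match (matches: 3)
  'table' -> in reference (ref count 2, used 1/2) -> match (matches: 4)
  'book' -> ref count 1 already used up (1/1) -> clipped, no match (matches: 4)
  'house' -> in reference (ref count 4, used 2/4) -> match (matches: 5)
Clipped matches: 5, Candidate length: 8
Precision = 5/8

5/8


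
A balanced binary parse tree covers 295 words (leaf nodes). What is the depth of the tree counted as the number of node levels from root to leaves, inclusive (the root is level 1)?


In a balanced binary tree with n leaves the deepest leaf is ceil(log2(n)) edges below the root,
so counting node levels inclusive of root and leaves gives ceil(log2(n)) + 1 levels.
log2(295) = 8.2046
ceil(8.2046) = 9
levels = 9 + 1 = 10

10


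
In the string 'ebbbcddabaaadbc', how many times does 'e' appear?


Scanning 'ebbbcddabaaadbc' for 'e':
  Position 0: 'e' -> MATCH (count: 1)
Total occurrences of 'e': 1

1


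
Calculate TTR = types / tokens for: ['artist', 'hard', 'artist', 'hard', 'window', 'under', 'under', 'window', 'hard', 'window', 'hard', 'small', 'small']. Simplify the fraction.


Tokens: 13
Unique types: ('artist', 'hard', 'small', 'under', 'window') = 5
TTR = 5/13
Already in lowest terms.

5/13


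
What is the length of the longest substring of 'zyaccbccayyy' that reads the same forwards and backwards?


Scanning 'zyaccbccayyy' for palindromic substrings.
Substring at positions 1-9: 'yaccbccay'.
Check: reverse('yaccbccay') = 'yaccbccay' -> palindrome confirmed.
Neighbouring characters ('z' / 'y') break symmetry, so it cannot extend further.
No longer palindromic substring exists; longest length = 9

9


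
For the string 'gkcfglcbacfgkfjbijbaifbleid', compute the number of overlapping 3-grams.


String 'gkcfglcbacfgkfjbijbaifbleid' has length L = 27.
Number of overlapping n-grams = L - n + 1
Substituting: 27 - 3 + 1 = 25

25


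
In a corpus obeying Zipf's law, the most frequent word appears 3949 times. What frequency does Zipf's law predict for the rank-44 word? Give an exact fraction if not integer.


Zipf's law: freq(rank) = f1 / rank
f1 = 3949, rank = 44
freq = 3949 / 44
GCD(3949, 44) = 11
Simplified: 359/4

359/4


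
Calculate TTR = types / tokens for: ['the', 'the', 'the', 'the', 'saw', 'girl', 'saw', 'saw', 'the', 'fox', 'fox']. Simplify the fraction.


Tokens: 11
Unique types: ('fox', 'girl', 'saw', 'the') = 4
TTR = 4/11
Already in lowest terms.

4/11


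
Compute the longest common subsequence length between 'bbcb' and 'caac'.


DP table for LCS of 'bbcb' and 'caac':
       c  a  a  c
    0  0  0  0  0
  b 0  0  0  0  0
  b 0  0  0  0  0
  c 0  1  1  1  1
  b 0  1  1  1  1
LCS: 'c'
LCS length = 1

1


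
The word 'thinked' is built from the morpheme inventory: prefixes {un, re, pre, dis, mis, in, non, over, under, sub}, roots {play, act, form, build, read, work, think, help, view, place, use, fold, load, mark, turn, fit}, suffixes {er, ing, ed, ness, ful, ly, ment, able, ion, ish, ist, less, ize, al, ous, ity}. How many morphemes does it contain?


Segmenting 'thinked' against the inventory:
  'think' -> root (morpheme 1)
  'ed' -> suffix (morpheme 2)
Total morphemes: 2

2


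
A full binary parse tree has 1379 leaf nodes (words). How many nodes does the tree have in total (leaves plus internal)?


Leaf nodes (terminals): 1379
Internal nodes = n - 1 = 1379 - 1 = 1378
Total = leaves + internal = 1379 + 1378 = 2757

2757


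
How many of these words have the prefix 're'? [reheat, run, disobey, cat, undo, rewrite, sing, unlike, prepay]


Checking each word for prefix 're':
  'reheat' -> YES, starts with 're' (count: 1)
  'run' -> no (count: 1)
  'disobey' -> no (count: 1)
  'cat' -> no (count: 1)
  'undo' -> no (count: 1)
  'rewrite' -> YES, starts with 're' (count: 2)
  'sing' -> no (count: 2)
  'unlike' -> no (count: 2)
  'prepay' -> no (count: 2)
Total with prefix 're': 2

2


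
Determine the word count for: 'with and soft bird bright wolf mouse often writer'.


Counting words by splitting on spaces:
  Word 1: 'with'
  Word 2: 'and'
  Word 3: 'soft'
  Word 4: 'bird'
  Word 5: 'bright'
  Word 6: 'wolf'
  Word 7: 'mouse'
  Word 8: 'often'
  Word 9: 'writer'
Total words: 9

9


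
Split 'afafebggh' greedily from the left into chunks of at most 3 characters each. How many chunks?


'afafebggh' has 9 characters.
Chunking with max size 3:
  Chunk 1: 'afa' (positions 0-2)
  Chunk 2: 'feb' (positions 3-5)
  Chunk 3: 'ggh' (positions 6-8)
Total chunks: ceil(9 / 3) = 3

3


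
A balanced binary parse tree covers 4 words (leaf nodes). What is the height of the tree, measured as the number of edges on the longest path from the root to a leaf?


In a balanced binary tree with n leaves the deepest leaf is ceil(log2(n)) edges below the root.
log2(4) = 2.0000
ceil(2.0000) = 2
height (edges) = 2

2


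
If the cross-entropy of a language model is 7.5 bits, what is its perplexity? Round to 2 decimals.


Perplexity formula: PP = 2^H
H = 7.5
PP = 2^7.5
Decompose: 2^7.5 = 2^7 * 2^0.5 = 2^7 * sqrt(2)
2^7 = 128, sqrt(2) ~ 1.4142136
PP ~ 128 * 1.4142136 = 181.0193408
Rounded to 2 decimals: 181.02

181.02


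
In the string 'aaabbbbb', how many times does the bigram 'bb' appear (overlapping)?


Scanning 'aaabbbbb' for bigram 'bb':
  Position 0: 'aa' -> no
  Position 1: 'aa' -> no
  Position 2: 'ab' -> no
  Position 3: 'bb' -> MATCH
  Position 4: 'bb' -> MATCH
  Position 5: 'bb' -> MATCH
  Position 6: 'bb' -> MATCH
Total matches: 4

4


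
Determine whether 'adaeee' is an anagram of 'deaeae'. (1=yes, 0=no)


Sort characters of 'adaeee': 'aadeee'
Sort characters of 'deaeae': 'aadeee'
Sorted forms match -> they ARE anagrams
Result: 1

1


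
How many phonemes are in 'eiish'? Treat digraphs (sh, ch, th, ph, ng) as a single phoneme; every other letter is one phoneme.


Parsing 'eiish' greedily, digraphs first:
  'e' -> vowel phoneme (phonemes so far: 1)
  'i' -> vowel phoneme (phonemes so far: 2)
  'i' -> vowel phoneme (phonemes so far: 3)
  'sh' -> digraph (1 consonant phoneme) (phonemes so far: 4)
Total phonemes: 4

4


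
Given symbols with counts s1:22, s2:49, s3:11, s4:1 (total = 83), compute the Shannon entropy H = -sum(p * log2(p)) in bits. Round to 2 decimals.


Computing entropy H = -sum(p_i * log2(p_i)):
  s1: p = 22/83 = 0.2651, -p*log2(p) = 0.5078
  s2: p = 49/83 = 0.5904, -p*log2(p) = 0.4489
  s3: p = 11/83 = 0.1325, -p*log2(p) = 0.3864
  s4: p = 1/83 = 0.0120, -p*log2(p) = 0.0768
H = sum of terms = 1.4199
Rounded to 2 decimals: 1.42

1.42


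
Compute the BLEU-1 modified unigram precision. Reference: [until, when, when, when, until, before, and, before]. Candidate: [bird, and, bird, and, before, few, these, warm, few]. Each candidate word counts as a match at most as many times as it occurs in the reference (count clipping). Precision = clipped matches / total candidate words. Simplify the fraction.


Reference word counts: {'and': 1, 'before': 2, 'until': 2, 'when': 3}
Checking each candidate word (with clipping):
  'bird' -> not in reference -> no match (matches: 0)
  'and' -> in reference (ref count 1, used 1/1) -> match (matches: 1)
  'bird' -> not in reference -> no match (matches: 1)
  'and' -> ref count 1 already used up (1/1) -> clipped, no match (matches: 1)
  'before' -> in reference (ref count 2, used 1/2) -> match (matches: 2)
  'few' -> not in reference -> no match (matches: 2)
  'these' -> not in reference -> no match (matches: 2)
  'warm' -> not in reference -> no match (matches: 2)
  'few' -> not in reference -> no match (matches: 2)
Clipped matches: 2, Candidate length: 9
Precision = 2/9

2/9


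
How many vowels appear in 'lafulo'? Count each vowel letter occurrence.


Scanning each character of 'lafulo':
  Position 1: 'l' -> consonant (running count: 0)
  Position 2: 'a' -> vowel (running count: 1)
  Position 3: 'f' -> consonant (running count: 1)
  Position 4: 'u' -> vowel (running count: 2)
  Position 5: 'l' -> consonant (running count: 2)
  Position 6: 'o' -> vowel (running count: 3)
Total vowels: 3

3


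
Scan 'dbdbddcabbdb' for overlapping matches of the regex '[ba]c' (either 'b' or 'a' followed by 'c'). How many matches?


Pattern: [ba]c means either 'b' or 'a' followed by 'c'.
Scanning 'dbdbddcabbdb' position-by-position:
  Pos 0: window 'db' -> no
  Pos 1: window 'bd' -> no
  Pos 2: window 'db' -> no
  Pos 3: window 'bd' -> no
  Pos 4: window 'dd' -> no
  Pos 5: window 'dc' -> no
  Pos 6: window 'ca' -> no
  Pos 7: window 'ab' -> no
  Pos 8: window 'bb' -> no
  Pos 9: window 'bd' -> no
  Pos 10: window 'db' -> no
  Pos 11: window 'b' -> no
Total matches: 0

0


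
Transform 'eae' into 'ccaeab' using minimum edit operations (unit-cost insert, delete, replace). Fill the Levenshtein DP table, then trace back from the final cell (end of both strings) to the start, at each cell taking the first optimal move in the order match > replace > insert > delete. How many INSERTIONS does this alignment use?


Edit distance = 4. Backtracking from cell (3, 6) with preference match > replace > insert > delete,
then listing the resulting alignment 'eae' -> 'ccaeab' left to right:
  Step 1: insert 'c' [insertion #1]
  Step 2: insert 'c' [insertion #2]
  Step 3: insert 'a' [insertion #3]
  Step 4: keep 'e'
  Step 5: keep 'a'
  Step 6: replace e->b
Total insertions: 3

3


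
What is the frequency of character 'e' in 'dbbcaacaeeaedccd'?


Scanning 'dbbcaacaeeaedccd' for 'e':
  Position 8: 'e' -> MATCH (count: 1)
  Position 9: 'e' -> MATCH (count: 2)
  Position 11: 'e' -> MATCH (count: 3)
Total occurrences of 'e': 3

3


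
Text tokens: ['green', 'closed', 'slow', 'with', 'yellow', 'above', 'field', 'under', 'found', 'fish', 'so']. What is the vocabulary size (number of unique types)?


Listing all tokens and tracking unique types:
  Token 1: 'green' -> NEW (unique so far: 1)
  Token 2: 'closed' -> NEW (unique so far: 2)
  Token 3: 'slow' -> NEW (unique so far: 3)
  Token 4: 'with' -> NEW (unique so far: 4)
  Token 5: 'yellow' -> NEW (unique so far: 5)
  Token 6: 'above' -> NEW (unique so far: 6)
  Token 7: 'field' -> NEW (unique so far: 7)
  Token 8: 'under' -> NEW (unique so far: 8)
  Token 9: 'found' -> NEW (unique so far: 9)
  Token 10: 'fish' -> NEW (unique so far: 10)
  Token 11: 'so' -> NEW (unique so far: 11)
Unique types: ('above', 'closed', 'field', 'fish', 'found', 'green', 'slow', 'so', 'under', 'with', 'yellow')
Vocabulary size: 11

11


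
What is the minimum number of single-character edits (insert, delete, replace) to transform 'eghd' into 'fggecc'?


Building DP table for s1='eghd' (len 4) and s2='fggecc' (len 6):
       f  g  g  e  c  c
    0  1  2  3  4  5  6
  e 1  1  2  3  3  4  5
  g 2  2  1  2  3  4  5
  h 3  3  2  2  3  4  5
  d 4  4  3  3  3  4  5
Edit distance = dp[4][6] = 5

5


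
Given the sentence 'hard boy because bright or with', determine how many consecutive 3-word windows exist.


Word trigrams from [6] words:
  Trigram 1: (hard boy because)
  Trigram 2: (boy because bright)
  Trigram 3: (because bright or)
  Trigram 4: (bright or with)
Total word trigrams: 6 - 2 = 4

4


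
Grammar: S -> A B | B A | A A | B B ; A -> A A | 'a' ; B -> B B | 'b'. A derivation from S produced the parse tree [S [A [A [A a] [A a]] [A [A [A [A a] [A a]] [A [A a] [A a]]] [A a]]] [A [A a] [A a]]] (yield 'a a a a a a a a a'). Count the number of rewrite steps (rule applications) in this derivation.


Every bracketed nonterminal node [X ...] in the tree is produced by exactly one rule application.
Reading the tree off as a leftmost derivation:
  Step 1: S  =>  A A   (applied S -> A A)
  Step 2: A A  =>  A A A   (applied A -> A A)
  Step 3: A A A  =>  A A A A   (applied A -> A A)
  Step 4: A A A A  =>  a A A A   (applied A -> a)
  Step 5: a A A A  =>  a a A A   (applied A -> a)
  Step 6: a a A A  =>  a a A A A   (applied A -> A A)
  Step 7: a a A A A  =>  a a A A A A   (applied A -> A A)
  Step 8: a a A A A A  =>  a a A A A A A   (applied A -> A A)
  Step 9: a a A A A A A  =>  a a a A A A A   (applied A -> a)
  Step 10: a a a A A A A  =>  a a a a A A A   (applied A -> a)
  Step 11: a a a a A A A  =>  a a a a A A A A   (applied A -> A A)
  Step 12: a a a a A A A A  =>  a a a a a A A A   (applied A -> a)
  Step 13: a a a a a A A A  =>  a a a a a a A A   (applied A -> a)
  Step 14: a a a a a a A A  =>  a a a a a a a A   (applied A -> a)
  Step 15: a a a a a a a A  =>  a a a a a a a A A   (applied A -> A A)
  Step 16: a a a a a a a A A  =>  a a a a a a a a A   (applied A -> a)
  Step 17: a a a a a a a a A  =>  a a a a a a a a a   (applied A -> a)
Final yield: a a a a a a a a a
Total rewrite steps: 17

17


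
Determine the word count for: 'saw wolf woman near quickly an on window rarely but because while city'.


Counting words by splitting on spaces:
  Word 1: 'saw'
  Word 2: 'wolf'
  Word 3: 'woman'
  Word 4: 'near'
  Word 5: 'quickly'
  Word 6: 'an'
  Word 7: 'on'
  Word 8: 'window'
  Word 9: 'rarely'
  Word 10: 'but'
  Word 11: 'because'
  Word 12: 'while'
  Word 13: 'city'
Total words: 13

13


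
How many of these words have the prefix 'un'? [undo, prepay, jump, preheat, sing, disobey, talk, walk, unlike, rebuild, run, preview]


Checking each word for prefix 'un':
  'undo' -> YES, starts with 'un' (count: 1)
  'prepay' -> no (count: 1)
  'jump' -> no (count: 1)
  'preheat' -> no (count: 1)
  'sing' -> no (count: 1)
  'disobey' -> no (count: 1)
  'talk' -> no (count: 1)
  'walk' -> no (count: 1)
  'unlike' -> YES, starts with 'un' (count: 2)
  'rebuild' -> no (count: 2)
  'run' -> no (count: 2)
  'preview' -> no (count: 2)
Total with prefix 'un': 2

2


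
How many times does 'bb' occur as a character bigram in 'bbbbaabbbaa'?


Scanning 'bbbbaabbbaa' for bigram 'bb':
  Position 0: 'bb' -> MATCH
  Position 1: 'bb' -> MATCH
  Position 2: 'bb' -> MATCH
  Position 3: 'ba' -> no
  Position 4: 'aa' -> no
  Position 5: 'ab' -> no
  Position 6: 'bb' -> MATCH
  Position 7: 'bb' -> MATCH
  Position 8: 'ba' -> no
  Position 9: 'aa' -> no
Total matches: 5

5


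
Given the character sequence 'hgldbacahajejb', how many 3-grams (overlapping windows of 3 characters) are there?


String 'hgldbacahajejb' has length L = 14.
Number of overlapping n-grams = L - n + 1
Substituting: 14 - 3 + 1 = 12

12


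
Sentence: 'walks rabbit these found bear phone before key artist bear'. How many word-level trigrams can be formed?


Word trigrams from [10] words:
  Trigram 1: (walks rabbit these)
  Trigram 2: (rabbit these found)
  Trigram 3: (these found bear)
  Trigram 4: (found bear phone)
  Trigram 5: (bear phone before)
  Trigram 6: (phone before key)
  Trigram 7: (before key artist)
  Trigram 8: (key artist bear)
Total word trigrams: 10 - 2 = 8

8


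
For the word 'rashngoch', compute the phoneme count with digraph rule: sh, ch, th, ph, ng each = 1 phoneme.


Parsing 'rashngoch' greedily, digraphs first:
  'r' -> consonant phoneme (phonemes so far: 1)
  'a' -> vowel phoneme (phonemes so far: 2)
  'sh' -> digraph (1 consonant phoneme) (phonemes so far: 3)
  'ng' -> digraph (1 consonant phoneme) (phonemes so far: 4)
  'o' -> vowel phoneme (phonemes so far: 5)
  'ch' -> digraph (1 consonant phoneme) (phonemes so far: 6)
Total phonemes: 6

6


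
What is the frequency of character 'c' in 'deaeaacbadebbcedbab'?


Scanning 'deaeaacbadebbcedbab' for 'c':
  Position 6: 'c' -> MATCH (count: 1)
  Position 13: 'c' -> MATCH (count: 2)
Total occurrences of 'c': 2

2


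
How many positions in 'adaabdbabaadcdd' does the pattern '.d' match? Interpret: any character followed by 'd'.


Pattern: .d means any character followed by 'd'.
Scanning 'adaabdbabaadcdd' position-by-position:
  Pos 0: window 'ad' -> MATCH
  Pos 1: window 'da' -> no
  Pos 2: window 'aa' -> no
  Pos 3: window 'ab' -> no
  Pos 4: window 'bd' -> MATCH
  Pos 5: window 'db' -> no
  Pos 6: window 'ba' -> no
  Pos 7: window 'ab' -> no
  Pos 8: window 'ba' -> no
  Pos 9: window 'aa' -> no
  Pos 10: window 'ad' -> MATCH
  Pos 11: window 'dc' -> no
  Pos 12: window 'cd' -> MATCH
  Pos 13: window 'dd' -> MATCH
  Pos 14: window 'd' -> no
Total matches: 5

5


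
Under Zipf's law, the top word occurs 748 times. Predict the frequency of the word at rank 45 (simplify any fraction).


Zipf's law: freq(rank) = f1 / rank
f1 = 748, rank = 45
freq = 748 / 45
GCD(748, 45) = 1
Simplified: 748/45

748/45


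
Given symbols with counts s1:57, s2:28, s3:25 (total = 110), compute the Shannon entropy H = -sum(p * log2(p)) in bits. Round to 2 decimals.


Computing entropy H = -sum(p_i * log2(p_i)):
  s1: p = 57/110 = 0.5182, -p*log2(p) = 0.4915
  s2: p = 28/110 = 0.2545, -p*log2(p) = 0.5025
  s3: p = 25/110 = 0.2273, -p*log2(p) = 0.4858
H = sum of terms = 1.4798
Rounded to 2 decimals: 1.48

1.48


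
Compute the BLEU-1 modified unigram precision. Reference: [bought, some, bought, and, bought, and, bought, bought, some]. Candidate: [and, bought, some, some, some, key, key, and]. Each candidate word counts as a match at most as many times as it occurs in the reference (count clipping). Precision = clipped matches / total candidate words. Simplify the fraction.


Reference word counts: {'and': 2, 'bought': 5, 'some': 2}
Checking each candidate word (with clipping):
  'and' -> in reference (ref count 2, used 1/2) -> match (matches: 1)
  'bought' -> in reference (ref count 5, used 1/5) -> match (matches: 2)
  'some' -> in reference (ref count 2, used 1/2) -> match (matches: 3)
  'some' -> in reference (ref count 2, used 2/2) -> match (matches: 4)
  'some' -> ref count 2 already used up (2/2) -> clipped, no match (matches: 4)
  'key' -> not in reference -> no match (matches: 4)
  'key' -> not in reference -> no match (matches: 4)
  'and' -> in reference (ref count 2, used 2/2) -> match (matches: 5)
Clipped matches: 5, Candidate length: 8
Precision = 5/8

5/8


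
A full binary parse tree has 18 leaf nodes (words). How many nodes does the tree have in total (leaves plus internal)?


Leaf nodes (terminals): 18
Internal nodes = n - 1 = 18 - 1 = 17
Total = leaves + internal = 18 + 17 = 35

35


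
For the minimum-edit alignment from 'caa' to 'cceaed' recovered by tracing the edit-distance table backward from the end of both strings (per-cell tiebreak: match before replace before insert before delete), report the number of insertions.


Edit distance = 4. Backtracking from cell (3, 6) with preference match > replace > insert > delete,
then listing the resulting alignment 'caa' -> 'cceaed' left to right:
  Step 1: insert 'c' [insertion #1]
  Step 2: keep 'c'
  Step 3: insert 'e' [insertion #2]
  Step 4: keep 'a'
  Step 5: insert 'e' [insertion #3]
  Step 6: replace a->d
Total insertions: 3

3


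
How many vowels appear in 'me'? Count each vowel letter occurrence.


Scanning each character of 'me':
  Position 1: 'm' -> consonant (running count: 0)
  Position 2: 'e' -> vowel (running count: 1)
Total vowels: 1

1


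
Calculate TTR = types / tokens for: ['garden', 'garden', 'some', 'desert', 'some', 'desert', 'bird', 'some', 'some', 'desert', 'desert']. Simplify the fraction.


Tokens: 11
Unique types: ('bird', 'desert', 'garden', 'some') = 4
TTR = 4/11
Already in lowest terms.

4/11


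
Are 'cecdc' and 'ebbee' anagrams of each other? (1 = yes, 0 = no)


Sort characters of 'cecdc': 'cccde'
Sort characters of 'ebbee': 'bbeee'
Sorted forms differ -> they are NOT anagrams
Result: 0

0


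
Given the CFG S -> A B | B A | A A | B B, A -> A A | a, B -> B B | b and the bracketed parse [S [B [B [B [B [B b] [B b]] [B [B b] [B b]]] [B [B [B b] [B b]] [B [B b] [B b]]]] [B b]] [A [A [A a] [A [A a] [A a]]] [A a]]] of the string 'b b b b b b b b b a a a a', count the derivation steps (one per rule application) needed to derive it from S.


Every bracketed nonterminal node [X ...] in the tree is produced by exactly one rule application.
Reading the tree off as a leftmost derivation:
  Step 1: S  =>  B A   (applied S -> B A)
  Step 2: B A  =>  B B A   (applied B -> B B)
  Step 3: B B A  =>  B B B A   (applied B -> B B)
  Step 4: B B B A  =>  B B B B A   (applied B -> B B)
  Step 5: B B B B A  =>  B B B B B A   (applied B -> B B)
  Step 6: B B B B B A  =>  b B B B B A   (applied B -> b)
  Step 7: b B B B B A  =>  b b B B B A   (applied B -> b)
  Step 8: b b B B B A  =>  b b B B B B A   (applied B -> B B)
  Step 9: b b B B B B A  =>  b b b B B B A   (applied B -> b)
  Step 10: b b b B B B A  =>  b b b b B B A   (applied B -> b)
  Step 11: b b b b B B A  =>  b b b b B B B A   (applied B -> B B)
  Step 12: b b b b B B B A  =>  b b b b B B B B A   (applied B -> B B)
  Step 13: b b b b B B B B A  =>  b b b b b B B B A   (applied B -> b)
  Step 14: b b b b b B B B A  =>  b b b b b b B B A   (applied B -> b)
  Step 15: b b b b b b B B A  =>  b b b b b b B B B A   (applied B -> B B)
  Step 16: b b b b b b B B B A  =>  b b b b b b b B B A   (applied B -> b)
  Step 17: b b b b b b b B B A  =>  b b b b b b b b B A   (applied B -> b)
  Step 18: b b b b b b b b B A  =>  b b b b b b b b b A   (applied B -> b)
  Step 19: b b b b b b b b b A  =>  b b b b b b b b b A A   (applied A -> A A)
  Step 20: b b b b b b b b b A A  =>  b b b b b b b b b A A A   (applied A -> A A)
  Step 21: b b b b b b b b b A A A  =>  b b b b b b b b b a A A   (applied A -> a)
  Step 22: b b b b b b b b b a A A  =>  b b b b b b b b b a A A A   (applied A -> A A)
  Step 23: b b b b b b b b b a A A A  =>  b b b b b b b b b a a A A   (applied A -> a)
  Step 24: b b b b b b b b b a a A A  =>  b b b b b b b b b a a a A   (applied A -> a)
  Step 25: b b b b b b b b b a a a A  =>  b b b b b b b b b a a a a   (applied A -> a)
Final yield: b b b b b b b b b a a a a
Total rewrite steps: 25

25


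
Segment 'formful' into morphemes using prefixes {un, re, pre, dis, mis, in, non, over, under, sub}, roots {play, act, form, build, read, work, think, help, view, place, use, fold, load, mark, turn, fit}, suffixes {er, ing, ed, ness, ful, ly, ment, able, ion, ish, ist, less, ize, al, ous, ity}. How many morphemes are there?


Segmenting 'formful' against the inventory:
  'form' -> root (morpheme 1)
  'ful' -> suffix (morpheme 2)
Total morphemes: 2

2


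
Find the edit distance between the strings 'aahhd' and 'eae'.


Building DP table for s1='aahhd' (len 5) and s2='eae' (len 3):
       e  a  e
    0  1  2  3
  a 1  1  1  2
  a 2  2  1  2
  h 3  3  2  2
  h 4  4  3  3
  d 5  5  4  4
Edit distance = dp[5][3] = 4

4


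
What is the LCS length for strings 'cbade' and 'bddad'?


DP table for LCS of 'cbade' and 'bddad':
       b  d  d  a  d
    0  0  0  0  0  0
  c 0  0  0  0  0  0
  b 0  1  1  1  1  1
  a 0  1  1  1  2  2
  d 0  1  2  2  2  3
  e 0  1  2  2  2  3
LCS: 'bad'
LCS length = 3

3


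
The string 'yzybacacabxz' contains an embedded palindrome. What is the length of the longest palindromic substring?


Scanning 'yzybacacabxz' for palindromic substrings.
Substring at positions 3-9: 'bacacab'.
Check: reverse('bacacab') = 'bacacab' -> palindrome confirmed.
Neighbouring characters ('y' / 'x') break symmetry, so it cannot extend further.
No longer palindromic substring exists; longest length = 7

7


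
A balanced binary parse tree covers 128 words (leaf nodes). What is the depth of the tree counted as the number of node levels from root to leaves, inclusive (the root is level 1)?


In a balanced binary tree with n leaves the deepest leaf is ceil(log2(n)) edges below the root,
so counting node levels inclusive of root and leaves gives ceil(log2(n)) + 1 levels.
log2(128) = 7.0000
ceil(7.0000) = 7
levels = 7 + 1 = 8

8


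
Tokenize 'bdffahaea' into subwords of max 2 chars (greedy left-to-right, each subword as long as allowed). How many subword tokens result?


'bdffahaea' has 9 characters.
Chunking with max size 2:
  Chunk 1: 'bd' (positions 0-1)
  Chunk 2: 'ff' (positions 2-3)
  Chunk 3: 'ah' (positions 4-5)
  Chunk 4: 'ae' (positions 6-7)
  Chunk 5: 'a' (positions 8-8)
Total chunks: ceil(9 / 2) = 5

5


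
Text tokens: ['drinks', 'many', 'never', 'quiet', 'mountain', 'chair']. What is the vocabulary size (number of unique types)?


Listing all tokens and tracking unique types:
  Token 1: 'drinks' -> NEW (unique so far: 1)
  Token 2: 'many' -> NEW (unique so far: 2)
  Token 3: 'never' -> NEW (unique so far: 3)
  Token 4: 'quiet' -> NEW (unique so far: 4)
  Token 5: 'mountain' -> NEW (unique so far: 5)
  Token 6: 'chair' -> NEW (unique so far: 6)
Unique types: ('chair', 'drinks', 'many', 'mountain', 'never', 'quiet')
Vocabulary size: 6

6


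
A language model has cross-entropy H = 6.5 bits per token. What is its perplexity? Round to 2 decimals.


Perplexity formula: PP = 2^H
H = 6.5
PP = 2^6.5
Decompose: 2^6.5 = 2^6 * 2^0.5 = 2^6 * sqrt(2)
2^6 = 64, sqrt(2) ~ 1.4142136
PP ~ 64 * 1.4142136 = 90.5096704
Rounded to 2 decimals: 90.51

90.51


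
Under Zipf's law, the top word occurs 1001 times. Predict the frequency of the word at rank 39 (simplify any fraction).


Zipf's law: freq(rank) = f1 / rank
f1 = 1001, rank = 39
freq = 1001 / 39
GCD(1001, 39) = 13
Simplified: 77/3

77/3


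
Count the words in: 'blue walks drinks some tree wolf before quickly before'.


Counting words by splitting on spaces:
  Word 1: 'blue'
  Word 2: 'walks'
  Word 3: 'drinks'
  Word 4: 'some'
  Word 5: 'tree'
  Word 6: 'wolf'
  Word 7: 'before'
  Word 8: 'quickly'
  Word 9: 'before'
Total words: 9

9


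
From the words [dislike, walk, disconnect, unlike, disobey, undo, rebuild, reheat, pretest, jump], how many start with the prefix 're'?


Checking each word for prefix 're':
  'dislike' -> no (count: 0)
  'walk' -> no (count: 0)
  'disconnect' -> no (count: 0)
  'unlike' -> no (count: 0)
  'disobey' -> no (count: 0)
  'undo' -> no (count: 0)
  'rebuild' -> YES, starts with 're' (count: 1)
  'reheat' -> YES, starts with 're' (count: 2)
  'pretest' -> no (count: 2)
  'jump' -> no (count: 2)
Total with prefix 're': 2

2


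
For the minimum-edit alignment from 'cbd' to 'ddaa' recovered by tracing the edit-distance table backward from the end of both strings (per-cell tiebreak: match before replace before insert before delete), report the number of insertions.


Edit distance = 4. Backtracking from cell (3, 4) with preference match > replace > insert > delete,
then listing the resulting alignment 'cbd' -> 'ddaa' left to right:
  Step 1: insert 'd' [insertion #1]
  Step 2: replace c->d
  Step 3: replace b->a
  Step 4: replace d->a
Total insertions: 1

1


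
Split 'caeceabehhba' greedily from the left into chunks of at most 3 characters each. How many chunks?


'caeceabehhba' has 12 characters.
Chunking with max size 3:
  Chunk 1: 'cae' (positions 0-2)
  Chunk 2: 'cea' (positions 3-5)
  Chunk 3: 'beh' (positions 6-8)
  Chunk 4: 'hba' (positions 9-11)
Total chunks: ceil(12 / 3) = 4

4


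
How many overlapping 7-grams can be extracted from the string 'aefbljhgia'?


String 'aefbljhgia' has length L = 10.
Number of overlapping n-grams = L - n + 1
Substituting: 10 - 7 + 1 = 4

4


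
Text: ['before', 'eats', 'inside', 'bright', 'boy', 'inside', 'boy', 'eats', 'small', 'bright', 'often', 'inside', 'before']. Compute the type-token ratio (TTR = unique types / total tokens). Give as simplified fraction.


Tokens: 13
Unique types: ('before', 'boy', 'bright', 'eats', 'inside', 'often', 'small') = 7
TTR = 7/13
Already in lowest terms.

7/13


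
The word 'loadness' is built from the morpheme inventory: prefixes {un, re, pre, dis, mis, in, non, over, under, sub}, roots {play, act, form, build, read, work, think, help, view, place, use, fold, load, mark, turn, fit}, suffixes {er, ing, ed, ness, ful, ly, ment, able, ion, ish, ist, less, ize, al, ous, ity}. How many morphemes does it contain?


Segmenting 'loadness' against the inventory:
  'load' -> root (morpheme 1)
  'ness' -> suffix (morpheme 2)
Total morphemes: 2

2


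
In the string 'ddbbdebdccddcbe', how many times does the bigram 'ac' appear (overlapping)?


Scanning 'ddbbdebdccddcbe' for bigram 'ac':
  Position 0: 'dd' -> no
  Position 1: 'db' -> no
  Position 2: 'bb' -> no
  Position 3: 'bd' -> no
  Position 4: 'de' -> no
  Position 5: 'eb' -> no
  Position 6: 'bd' -> no
  Position 7: 'dc' -> no
  Position 8: 'cc' -> no
  Position 9: 'cd' -> no
  Position 10: 'dd' -> no
  Position 11: 'dc' -> no
  Position 12: 'cb' -> no
  Position 13: 'be' -> no
Total matches: 0

0
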